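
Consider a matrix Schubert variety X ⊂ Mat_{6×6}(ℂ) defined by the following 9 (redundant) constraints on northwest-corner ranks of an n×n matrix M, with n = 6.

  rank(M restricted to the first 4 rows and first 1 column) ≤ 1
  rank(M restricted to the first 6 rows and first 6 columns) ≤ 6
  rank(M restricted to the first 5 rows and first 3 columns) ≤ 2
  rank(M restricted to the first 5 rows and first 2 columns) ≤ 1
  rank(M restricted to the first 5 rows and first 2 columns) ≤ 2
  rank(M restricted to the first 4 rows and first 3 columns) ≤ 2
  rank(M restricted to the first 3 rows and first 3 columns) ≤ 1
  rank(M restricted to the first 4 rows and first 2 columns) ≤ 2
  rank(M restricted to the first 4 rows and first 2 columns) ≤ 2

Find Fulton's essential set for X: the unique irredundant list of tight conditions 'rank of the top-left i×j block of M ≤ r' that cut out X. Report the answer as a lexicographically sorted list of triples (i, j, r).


Reconstructing r_w from the 9 given conditions:

  row 1: 1, 1, 1, 1, 1, 1
  row 2: 1, 1, 1, 2, 2, 2
  row 3: 1, 1, 1, 2, 3, 3
  row 4: 1, 1, 2, 3, 4, 4
  row 5: 1, 1, 2, 3, 4, 5
  row 6: 1, 2, 3, 4, 5, 6

second differences of R give the permutation w = (1, 4, 5, 3, 6, 2).

|D(w)|=6, |Ess(w)|=2:

[(3, 3, 1), (5, 2, 1)]


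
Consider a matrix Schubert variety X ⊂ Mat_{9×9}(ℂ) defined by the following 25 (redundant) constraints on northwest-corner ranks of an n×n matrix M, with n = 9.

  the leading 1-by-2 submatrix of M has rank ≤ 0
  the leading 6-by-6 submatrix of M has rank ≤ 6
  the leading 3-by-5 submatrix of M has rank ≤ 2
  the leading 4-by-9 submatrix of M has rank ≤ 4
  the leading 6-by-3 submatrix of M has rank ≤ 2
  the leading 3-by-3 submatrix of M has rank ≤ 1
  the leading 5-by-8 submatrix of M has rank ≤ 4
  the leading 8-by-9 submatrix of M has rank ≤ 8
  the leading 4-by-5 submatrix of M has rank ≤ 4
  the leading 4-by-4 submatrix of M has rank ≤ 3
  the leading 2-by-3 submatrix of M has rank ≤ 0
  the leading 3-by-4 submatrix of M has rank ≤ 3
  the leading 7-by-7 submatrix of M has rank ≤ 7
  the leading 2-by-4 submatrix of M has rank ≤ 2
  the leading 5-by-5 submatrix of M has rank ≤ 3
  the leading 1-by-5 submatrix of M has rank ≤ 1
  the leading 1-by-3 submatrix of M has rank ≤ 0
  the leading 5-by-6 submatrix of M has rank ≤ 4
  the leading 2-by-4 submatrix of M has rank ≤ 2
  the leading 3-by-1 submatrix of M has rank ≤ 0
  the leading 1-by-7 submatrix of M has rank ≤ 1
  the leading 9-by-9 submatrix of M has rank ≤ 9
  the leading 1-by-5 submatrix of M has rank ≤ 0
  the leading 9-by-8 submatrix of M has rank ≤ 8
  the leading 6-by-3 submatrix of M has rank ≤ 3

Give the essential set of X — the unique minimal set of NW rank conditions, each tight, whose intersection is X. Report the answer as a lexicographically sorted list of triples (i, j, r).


Computing R[i][j] = min implied NW-rank bound (n=9, 25 conditions):

  i=1: 0  0  0  0  0  1  1  1  1
  i=2: 0  0  0  1  1  2  2  2  2
  i=3: 0  1  1  2  2  3  3  3  3
  i=4: 1  2  2  3  3  4  4  4  4
  i=5: 1  2  2  3  3  4  4  4  5
  i=6: 1  2  2  3  4  5  5  5  6
  i=7: 1  2  3  4  5  6  6  6  7
  i=8: 1  2  3  4  5  6  7  7  8
  i=9: 1  2  3  4  5  6  7  8  9

giving w = (6, 4, 2, 1, 9, 5, 3, 7, 8) via Δ²R.

6 SE-corners of the 14-cell Rothe diagram give Ess(w):

[(1, 5, 0), (2, 3, 0), (3, 1, 0), (5, 5, 3), (5, 8, 4), (6, 3, 2)]


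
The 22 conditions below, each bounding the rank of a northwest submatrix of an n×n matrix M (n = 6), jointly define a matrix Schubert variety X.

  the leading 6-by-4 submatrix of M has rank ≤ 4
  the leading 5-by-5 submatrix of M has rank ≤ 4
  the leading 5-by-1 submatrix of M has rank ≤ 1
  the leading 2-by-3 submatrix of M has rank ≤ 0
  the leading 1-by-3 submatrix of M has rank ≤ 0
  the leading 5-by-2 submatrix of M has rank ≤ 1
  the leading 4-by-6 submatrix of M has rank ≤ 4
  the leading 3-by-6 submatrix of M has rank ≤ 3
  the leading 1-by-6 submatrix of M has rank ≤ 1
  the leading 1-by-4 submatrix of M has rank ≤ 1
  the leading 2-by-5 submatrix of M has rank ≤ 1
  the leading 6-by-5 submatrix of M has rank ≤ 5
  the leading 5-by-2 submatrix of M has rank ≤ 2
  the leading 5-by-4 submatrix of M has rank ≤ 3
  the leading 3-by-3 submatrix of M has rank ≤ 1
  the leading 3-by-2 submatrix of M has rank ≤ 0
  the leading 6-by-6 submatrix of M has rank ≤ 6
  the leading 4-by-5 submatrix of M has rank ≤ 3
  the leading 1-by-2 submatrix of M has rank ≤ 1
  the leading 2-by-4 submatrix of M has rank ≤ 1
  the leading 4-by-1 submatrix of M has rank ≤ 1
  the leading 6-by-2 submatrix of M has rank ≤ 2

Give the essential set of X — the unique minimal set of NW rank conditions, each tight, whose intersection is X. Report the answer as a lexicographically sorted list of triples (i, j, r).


Reconstructing r_w from the 22 given conditions:

  i=1: 0  0  0  1  1  1
  i=2: 0  0  0  1  1  2
  i=3: 0  0  1  2  2  3
  i=4: 1  1  2  3  3  4
  i=5: 1  1  2  3  4  5
  i=6: 1  2  3  4  5  6

reading off 1-entries of Δ²R: w = (4, 6, 3, 1, 5, 2).

Rothe diagram D(w) (10 cells), 4 SE-corners (essential conditions):

[(2, 3, 0), (2, 5, 1), (3, 2, 0), (5, 2, 1)]


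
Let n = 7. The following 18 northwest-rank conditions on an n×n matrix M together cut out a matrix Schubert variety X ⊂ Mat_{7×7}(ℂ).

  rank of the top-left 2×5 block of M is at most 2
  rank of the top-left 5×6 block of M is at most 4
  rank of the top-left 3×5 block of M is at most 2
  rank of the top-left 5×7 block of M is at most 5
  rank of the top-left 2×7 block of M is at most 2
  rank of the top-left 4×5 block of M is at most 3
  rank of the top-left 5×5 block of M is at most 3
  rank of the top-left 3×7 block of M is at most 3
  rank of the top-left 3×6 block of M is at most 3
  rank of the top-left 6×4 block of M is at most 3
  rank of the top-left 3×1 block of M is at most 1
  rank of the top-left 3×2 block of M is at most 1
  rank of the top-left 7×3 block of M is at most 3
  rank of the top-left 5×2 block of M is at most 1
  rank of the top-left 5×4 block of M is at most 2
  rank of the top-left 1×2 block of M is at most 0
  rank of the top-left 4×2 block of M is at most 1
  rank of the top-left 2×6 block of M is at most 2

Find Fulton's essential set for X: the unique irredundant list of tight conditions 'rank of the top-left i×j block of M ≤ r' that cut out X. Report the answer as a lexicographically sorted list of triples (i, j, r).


Reconstructing r_w from the 18 given conditions:

  row 1: 0 | 0 | 1 | 1 | 1 | 1 | 1
  row 2: 1 | 1 | 2 | 2 | 2 | 2 | 2
  row 3: 1 | 1 | 2 | 2 | 2 | 3 | 3
  row 4: 1 | 1 | 2 | 2 | 3 | 4 | 4
  row 5: 1 | 1 | 2 | 2 | 3 | 4 | 5
  row 6: 1 | 2 | 3 | 3 | 4 | 5 | 6
  row 7: 1 | 2 | 3 | 4 | 5 | 6 | 7

the unique w with this rank table is (3, 1, 6, 5, 7, 2, 4).

Fulton essential set (4 of the 9 Rothe cells):

[(1, 2, 0), (3, 5, 2), (5, 2, 1), (5, 4, 2)]


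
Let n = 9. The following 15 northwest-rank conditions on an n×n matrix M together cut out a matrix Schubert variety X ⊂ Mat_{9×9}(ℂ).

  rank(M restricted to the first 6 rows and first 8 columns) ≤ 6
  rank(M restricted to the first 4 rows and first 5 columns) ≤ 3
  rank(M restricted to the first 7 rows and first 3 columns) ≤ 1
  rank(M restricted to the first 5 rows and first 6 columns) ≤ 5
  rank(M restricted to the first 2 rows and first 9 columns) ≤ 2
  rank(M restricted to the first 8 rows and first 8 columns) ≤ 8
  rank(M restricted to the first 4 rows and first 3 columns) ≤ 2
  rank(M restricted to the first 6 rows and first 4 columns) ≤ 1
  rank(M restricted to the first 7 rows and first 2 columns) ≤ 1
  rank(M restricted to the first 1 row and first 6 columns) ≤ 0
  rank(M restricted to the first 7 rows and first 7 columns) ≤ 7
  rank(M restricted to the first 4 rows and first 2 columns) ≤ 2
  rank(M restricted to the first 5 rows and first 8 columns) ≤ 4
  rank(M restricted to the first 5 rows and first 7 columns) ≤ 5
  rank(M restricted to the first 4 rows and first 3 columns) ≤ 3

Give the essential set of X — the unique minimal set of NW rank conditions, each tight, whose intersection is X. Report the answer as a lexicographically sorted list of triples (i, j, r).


Propagating the 15 rank bounds to every northwest block:

  i=1: 0 0 0 0 0 0 1 1 1
  i=2: 1 1 1 1 1 1 2 2 2
  i=3: 1 1 1 1 2 2 3 3 3
  i=4: 1 1 1 1 2 3 4 4 4
  i=5: 1 1 1 1 2 3 4 4 5
  i=6: 1 1 1 1 2 3 4 5 6
  i=7: 1 1 1 2 3 4 5 6 7
  i=8: 1 2 2 3 4 5 6 7 8
  i=9: 1 2 3 4 5 6 7 8 9

reading off 1-entries of Δ²R: w = (7, 1, 5, 6, 9, 8, 4, 2, 3).

Rothe diagram D(w) (21 cells), 4 SE-corners (essential conditions):

[(1, 6, 0), (5, 8, 4), (6, 4, 1), (7, 3, 1)]


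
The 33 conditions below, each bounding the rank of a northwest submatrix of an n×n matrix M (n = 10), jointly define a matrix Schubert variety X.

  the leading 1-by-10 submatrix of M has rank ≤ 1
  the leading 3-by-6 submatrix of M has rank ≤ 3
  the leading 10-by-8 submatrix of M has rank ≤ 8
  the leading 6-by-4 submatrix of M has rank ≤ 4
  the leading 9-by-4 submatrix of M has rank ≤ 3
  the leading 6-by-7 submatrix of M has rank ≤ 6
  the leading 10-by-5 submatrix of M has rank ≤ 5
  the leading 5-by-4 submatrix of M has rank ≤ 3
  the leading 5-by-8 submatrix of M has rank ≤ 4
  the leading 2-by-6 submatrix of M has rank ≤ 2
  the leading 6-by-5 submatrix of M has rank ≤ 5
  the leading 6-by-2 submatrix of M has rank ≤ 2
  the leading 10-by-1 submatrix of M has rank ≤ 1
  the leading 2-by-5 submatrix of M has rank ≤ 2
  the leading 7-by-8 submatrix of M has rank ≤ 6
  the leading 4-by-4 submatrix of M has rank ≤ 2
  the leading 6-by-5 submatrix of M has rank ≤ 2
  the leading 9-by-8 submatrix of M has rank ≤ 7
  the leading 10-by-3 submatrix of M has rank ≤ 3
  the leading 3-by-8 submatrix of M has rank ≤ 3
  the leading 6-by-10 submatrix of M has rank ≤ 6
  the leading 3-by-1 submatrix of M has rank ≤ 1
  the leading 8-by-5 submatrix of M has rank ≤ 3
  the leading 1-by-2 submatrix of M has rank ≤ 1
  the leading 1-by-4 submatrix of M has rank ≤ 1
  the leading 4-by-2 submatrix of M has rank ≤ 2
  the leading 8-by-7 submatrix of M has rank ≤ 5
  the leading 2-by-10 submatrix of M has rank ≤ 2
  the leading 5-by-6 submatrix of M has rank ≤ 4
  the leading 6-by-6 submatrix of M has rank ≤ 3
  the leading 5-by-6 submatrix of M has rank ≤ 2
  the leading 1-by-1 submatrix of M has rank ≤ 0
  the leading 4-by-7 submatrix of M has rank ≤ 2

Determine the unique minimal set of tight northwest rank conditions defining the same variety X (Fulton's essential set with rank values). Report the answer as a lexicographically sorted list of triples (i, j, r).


Reconstructing r_w from the 33 given conditions:

  row 1: 0 | 1 | 1 | 1 | 1 | 1 | 1 | 1 | 1 | 1
  row 2: 1 | 2 | 2 | 2 | 2 | 2 | 2 | 2 | 2 | 2
  row 3: 1 | 2 | 2 | 2 | 2 | 2 | 2 | 3 | 3 | 3
  row 4: 1 | 2 | 2 | 2 | 2 | 2 | 2 | 3 | 4 | 4
  row 5: 1 | 2 | 2 | 2 | 2 | 2 | 3 | 4 | 5 | 5
  row 6: 1 | 2 | 2 | 2 | 2 | 3 | 4 | 5 | 6 | 6
  row 7: 1 | 2 | 3 | 3 | 3 | 4 | 5 | 6 | 7 | 7
  row 8: 1 | 2 | 3 | 3 | 3 | 4 | 5 | 6 | 7 | 8
  row 9: 1 | 2 | 3 | 3 | 4 | 5 | 6 | 7 | 8 | 9
  row 10: 1 | 2 | 3 | 4 | 5 | 6 | 7 | 8 | 9 | 10

the unique w with this rank table is (2, 1, 8, 9, 7, 6, 3, 10, 5, 4).

ℓ(w)=21; the 6 essential cells (i,j,r):

[(1, 1, 0), (4, 7, 2), (5, 6, 2), (6, 5, 2), (8, 5, 3), (9, 4, 3)]


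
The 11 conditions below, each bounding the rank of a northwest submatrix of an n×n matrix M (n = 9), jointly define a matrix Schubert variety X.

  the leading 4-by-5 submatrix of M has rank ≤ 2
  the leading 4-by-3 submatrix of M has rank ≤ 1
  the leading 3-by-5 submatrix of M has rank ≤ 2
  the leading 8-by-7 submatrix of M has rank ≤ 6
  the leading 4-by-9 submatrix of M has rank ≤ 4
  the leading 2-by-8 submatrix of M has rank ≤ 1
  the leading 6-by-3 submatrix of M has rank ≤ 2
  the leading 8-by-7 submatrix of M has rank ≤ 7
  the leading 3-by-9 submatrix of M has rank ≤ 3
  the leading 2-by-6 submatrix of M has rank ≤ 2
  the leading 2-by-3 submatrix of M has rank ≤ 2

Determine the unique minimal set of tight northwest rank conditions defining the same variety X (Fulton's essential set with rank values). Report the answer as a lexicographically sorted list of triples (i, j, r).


The tightest implied rank at each (i,j), from the 11 conditions:

  R[1]: 1 | 1 | 1 | 1 | 1 | 1 | 1 | 1 | 1
  R[2]: 1 | 1 | 1 | 1 | 1 | 1 | 1 | 1 | 2
  R[3]: 1 | 1 | 1 | 2 | 2 | 2 | 2 | 2 | 3
  R[4]: 1 | 1 | 1 | 2 | 2 | 3 | 3 | 3 | 4
  R[5]: 1 | 2 | 2 | 3 | 3 | 4 | 4 | 4 | 5
  R[6]: 1 | 2 | 2 | 3 | 4 | 5 | 5 | 5 | 6
  R[7]: 1 | 2 | 3 | 4 | 5 | 6 | 6 | 6 | 7
  R[8]: 1 | 2 | 3 | 4 | 5 | 6 | 6 | 7 | 8
  R[9]: 1 | 2 | 3 | 4 | 5 | 6 | 7 | 8 | 9

the unique w with this rank table is (1, 9, 4, 6, 2, 5, 3, 8, 7).

Rothe diagram D(w) (14 cells), 5 SE-corners (essential conditions):

[(2, 8, 1), (4, 3, 1), (4, 5, 2), (6, 3, 2), (8, 7, 6)]


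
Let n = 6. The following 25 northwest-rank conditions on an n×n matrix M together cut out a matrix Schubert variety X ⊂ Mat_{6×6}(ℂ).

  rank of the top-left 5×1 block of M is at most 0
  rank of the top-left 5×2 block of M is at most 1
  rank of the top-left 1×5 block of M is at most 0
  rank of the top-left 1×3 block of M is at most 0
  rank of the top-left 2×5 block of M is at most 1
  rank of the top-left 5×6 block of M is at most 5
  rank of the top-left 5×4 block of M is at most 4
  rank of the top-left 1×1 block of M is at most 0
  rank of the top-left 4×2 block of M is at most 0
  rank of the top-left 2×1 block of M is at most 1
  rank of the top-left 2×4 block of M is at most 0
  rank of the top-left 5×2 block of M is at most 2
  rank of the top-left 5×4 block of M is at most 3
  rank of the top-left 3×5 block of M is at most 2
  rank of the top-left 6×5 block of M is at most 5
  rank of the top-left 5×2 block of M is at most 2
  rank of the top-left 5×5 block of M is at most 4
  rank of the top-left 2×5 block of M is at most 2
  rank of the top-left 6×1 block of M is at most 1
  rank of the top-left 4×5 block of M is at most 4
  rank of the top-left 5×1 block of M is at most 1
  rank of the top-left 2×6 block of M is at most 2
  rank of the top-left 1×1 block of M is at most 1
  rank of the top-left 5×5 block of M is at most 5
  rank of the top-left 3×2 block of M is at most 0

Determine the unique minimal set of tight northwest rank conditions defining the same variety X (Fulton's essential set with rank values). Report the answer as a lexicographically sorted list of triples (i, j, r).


The tightest implied rank at each (i,j), from the 25 conditions:

  0 | 0 | 0 | 0 | 0 | 1
  0 | 0 | 0 | 0 | 1 | 2
  0 | 0 | 1 | 1 | 2 | 3
  0 | 0 | 1 | 2 | 3 | 4
  0 | 1 | 2 | 3 | 4 | 5
  1 | 2 | 3 | 4 | 5 | 6

so w = (6, 5, 3, 4, 2, 1).

D(w) has 14 cells with 4 SE-corners; essential set:

[(1, 5, 0), (2, 4, 0), (4, 2, 0), (5, 1, 0)]


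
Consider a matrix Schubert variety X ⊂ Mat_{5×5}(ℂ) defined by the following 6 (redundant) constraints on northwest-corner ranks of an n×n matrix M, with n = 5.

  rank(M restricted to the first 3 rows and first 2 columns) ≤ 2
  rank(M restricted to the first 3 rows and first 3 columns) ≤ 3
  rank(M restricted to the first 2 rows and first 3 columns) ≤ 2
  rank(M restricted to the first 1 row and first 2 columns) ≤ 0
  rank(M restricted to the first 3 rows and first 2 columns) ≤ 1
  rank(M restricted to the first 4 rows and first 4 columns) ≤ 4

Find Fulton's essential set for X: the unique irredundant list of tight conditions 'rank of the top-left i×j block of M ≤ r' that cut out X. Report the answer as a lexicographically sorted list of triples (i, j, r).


Rank table r_w(5×5) implied by the 6 constraints:

  0  0  1  1  1
  1  1  2  2  2
  1  1  2  3  3
  1  2  3  4  4
  1  2  3  4  5

second differences of R give the permutation w = (3, 1, 4, 2, 5).

ℓ(w)=3; the 2 essential cells (i,j,r):

[(1, 2, 0), (3, 2, 1)]


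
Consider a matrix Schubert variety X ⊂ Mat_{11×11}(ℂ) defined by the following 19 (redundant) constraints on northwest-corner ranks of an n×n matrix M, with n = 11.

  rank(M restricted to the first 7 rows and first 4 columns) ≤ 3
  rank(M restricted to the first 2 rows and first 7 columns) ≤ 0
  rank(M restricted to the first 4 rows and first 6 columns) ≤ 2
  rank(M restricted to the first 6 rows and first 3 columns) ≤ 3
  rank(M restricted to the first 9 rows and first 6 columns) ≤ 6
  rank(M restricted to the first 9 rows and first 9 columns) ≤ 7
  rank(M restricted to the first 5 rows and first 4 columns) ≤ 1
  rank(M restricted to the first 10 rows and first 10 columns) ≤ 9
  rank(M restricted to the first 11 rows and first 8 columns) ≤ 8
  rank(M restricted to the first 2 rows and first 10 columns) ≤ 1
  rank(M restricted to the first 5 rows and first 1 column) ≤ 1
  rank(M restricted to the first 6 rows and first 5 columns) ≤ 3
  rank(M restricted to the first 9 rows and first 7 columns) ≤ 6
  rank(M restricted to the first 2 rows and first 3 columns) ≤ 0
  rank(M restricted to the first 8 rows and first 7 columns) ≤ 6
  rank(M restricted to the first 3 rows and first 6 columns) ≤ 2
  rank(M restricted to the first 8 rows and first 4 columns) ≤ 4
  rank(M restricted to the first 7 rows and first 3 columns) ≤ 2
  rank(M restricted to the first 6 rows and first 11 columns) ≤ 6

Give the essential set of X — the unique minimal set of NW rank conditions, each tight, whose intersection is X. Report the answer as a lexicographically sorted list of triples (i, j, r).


Rank table r_w(11×11) implied by the 19 constraints:

  R[1]: 0 | 0 | 0 | 0 | 0 | 0 | 0 | 1 | 1 | 1 | 1
  R[2]: 0 | 0 | 0 | 0 | 0 | 0 | 0 | 1 | 1 | 1 | 2
  R[3]: 1 | 1 | 1 | 1 | 1 | 1 | 1 | 2 | 2 | 2 | 3
  R[4]: 1 | 1 | 1 | 1 | 2 | 2 | 2 | 3 | 3 | 3 | 4
  R[5]: 1 | 1 | 1 | 1 | 2 | 3 | 3 | 4 | 4 | 4 | 5
  R[6]: 1 | 2 | 2 | 2 | 3 | 4 | 4 | 5 | 5 | 5 | 6
  R[7]: 1 | 2 | 2 | 3 | 4 | 5 | 5 | 6 | 6 | 6 | 7
  R[8]: 1 | 2 | 3 | 4 | 5 | 6 | 6 | 7 | 7 | 7 | 8
  R[9]: 1 | 2 | 3 | 4 | 5 | 6 | 6 | 7 | 7 | 8 | 9
  R[10]: 1 | 2 | 3 | 4 | 5 | 6 | 7 | 8 | 8 | 9 | 10
  R[11]: 1 | 2 | 3 | 4 | 5 | 6 | 7 | 8 | 9 | 10 | 11

hence w(1..11) = (8, 11, 1, 5, 6, 2, 4, 3, 10, 7, 9).

D(w) has 25 cells with 6 SE-corners; essential set:

[(2, 7, 0), (2, 10, 1), (5, 4, 1), (7, 3, 2), (9, 7, 6), (9, 9, 7)]


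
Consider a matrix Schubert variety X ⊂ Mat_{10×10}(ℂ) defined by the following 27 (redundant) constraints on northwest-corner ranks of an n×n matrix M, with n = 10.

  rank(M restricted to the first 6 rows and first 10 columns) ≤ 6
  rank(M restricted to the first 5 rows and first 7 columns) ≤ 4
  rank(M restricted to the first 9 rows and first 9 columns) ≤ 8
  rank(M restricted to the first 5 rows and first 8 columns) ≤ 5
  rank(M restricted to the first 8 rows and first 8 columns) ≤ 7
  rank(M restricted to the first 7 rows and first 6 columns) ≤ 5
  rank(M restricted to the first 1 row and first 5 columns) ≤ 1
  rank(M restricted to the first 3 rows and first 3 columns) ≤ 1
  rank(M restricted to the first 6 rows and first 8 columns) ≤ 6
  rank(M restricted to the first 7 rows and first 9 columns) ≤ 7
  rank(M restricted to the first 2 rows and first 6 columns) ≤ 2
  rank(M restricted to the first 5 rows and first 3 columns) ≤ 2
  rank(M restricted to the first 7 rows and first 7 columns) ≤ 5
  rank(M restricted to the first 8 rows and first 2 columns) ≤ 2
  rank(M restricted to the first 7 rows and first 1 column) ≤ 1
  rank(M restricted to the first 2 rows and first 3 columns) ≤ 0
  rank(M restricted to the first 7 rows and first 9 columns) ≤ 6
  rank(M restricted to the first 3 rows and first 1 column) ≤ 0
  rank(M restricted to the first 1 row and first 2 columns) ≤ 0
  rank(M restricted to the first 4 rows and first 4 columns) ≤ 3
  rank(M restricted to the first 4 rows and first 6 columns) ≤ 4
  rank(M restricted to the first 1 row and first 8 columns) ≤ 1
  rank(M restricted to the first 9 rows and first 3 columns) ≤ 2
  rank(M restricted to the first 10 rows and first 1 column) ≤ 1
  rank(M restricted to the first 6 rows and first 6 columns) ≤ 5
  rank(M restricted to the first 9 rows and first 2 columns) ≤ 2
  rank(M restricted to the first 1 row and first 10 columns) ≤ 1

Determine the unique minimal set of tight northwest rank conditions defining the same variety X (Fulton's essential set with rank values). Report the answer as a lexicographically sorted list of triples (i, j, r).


Reconstructing r_w from the 27 given conditions:

  i=1: 0  0  0  1  1  1  1  1  1  1
  i=2: 0  0  0  1  2  2  2  2  2  2
  i=3: 0  1  1  2  3  3  3  3  3  3
  i=4: 1  2  2  3  4  4  4  4  4  4
  i=5: 1  2  2  3  4  4  4  5  5  5
  i=6: 1  2  2  3  4  5  5  6  6  6
  i=7: 1  2  2  3  4  5  5  6  6  7
  i=8: 1  2  2  3  4  5  6  7  7  8
  i=9: 1  2  2  3  4  5  6  7  8  9
  i=10: 1  2  3  4  5  6  7  8  9  10

hence w(1..10) = (4, 5, 2, 1, 8, 6, 10, 7, 9, 3).

6 SE-corners of the 16-cell Rothe diagram give Ess(w):

[(2, 3, 0), (3, 1, 0), (5, 7, 4), (7, 7, 5), (7, 9, 6), (9, 3, 2)]


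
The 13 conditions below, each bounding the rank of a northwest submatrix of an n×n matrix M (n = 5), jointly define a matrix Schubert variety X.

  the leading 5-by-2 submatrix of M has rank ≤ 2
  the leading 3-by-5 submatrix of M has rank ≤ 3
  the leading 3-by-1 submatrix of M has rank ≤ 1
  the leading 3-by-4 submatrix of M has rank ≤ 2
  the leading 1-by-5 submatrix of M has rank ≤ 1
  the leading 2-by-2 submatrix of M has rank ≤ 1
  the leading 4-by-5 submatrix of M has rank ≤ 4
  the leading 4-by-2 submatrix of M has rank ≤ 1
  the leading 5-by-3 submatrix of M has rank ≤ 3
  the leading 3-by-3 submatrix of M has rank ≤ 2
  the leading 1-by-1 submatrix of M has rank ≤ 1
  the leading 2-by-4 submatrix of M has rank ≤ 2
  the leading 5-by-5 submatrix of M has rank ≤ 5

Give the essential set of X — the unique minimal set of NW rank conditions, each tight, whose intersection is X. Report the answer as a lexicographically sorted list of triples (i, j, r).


Rank table r_w(5×5) implied by the 13 constraints:

  R[1]: 1, 1, 1, 1, 1
  R[2]: 1, 1, 2, 2, 2
  R[3]: 1, 1, 2, 2, 3
  R[4]: 1, 1, 2, 3, 4
  R[5]: 1, 2, 3, 4, 5

the unique w with this rank table is (1, 3, 5, 4, 2).

Fulton essential set (2 of the 4 Rothe cells):

[(3, 4, 2), (4, 2, 1)]


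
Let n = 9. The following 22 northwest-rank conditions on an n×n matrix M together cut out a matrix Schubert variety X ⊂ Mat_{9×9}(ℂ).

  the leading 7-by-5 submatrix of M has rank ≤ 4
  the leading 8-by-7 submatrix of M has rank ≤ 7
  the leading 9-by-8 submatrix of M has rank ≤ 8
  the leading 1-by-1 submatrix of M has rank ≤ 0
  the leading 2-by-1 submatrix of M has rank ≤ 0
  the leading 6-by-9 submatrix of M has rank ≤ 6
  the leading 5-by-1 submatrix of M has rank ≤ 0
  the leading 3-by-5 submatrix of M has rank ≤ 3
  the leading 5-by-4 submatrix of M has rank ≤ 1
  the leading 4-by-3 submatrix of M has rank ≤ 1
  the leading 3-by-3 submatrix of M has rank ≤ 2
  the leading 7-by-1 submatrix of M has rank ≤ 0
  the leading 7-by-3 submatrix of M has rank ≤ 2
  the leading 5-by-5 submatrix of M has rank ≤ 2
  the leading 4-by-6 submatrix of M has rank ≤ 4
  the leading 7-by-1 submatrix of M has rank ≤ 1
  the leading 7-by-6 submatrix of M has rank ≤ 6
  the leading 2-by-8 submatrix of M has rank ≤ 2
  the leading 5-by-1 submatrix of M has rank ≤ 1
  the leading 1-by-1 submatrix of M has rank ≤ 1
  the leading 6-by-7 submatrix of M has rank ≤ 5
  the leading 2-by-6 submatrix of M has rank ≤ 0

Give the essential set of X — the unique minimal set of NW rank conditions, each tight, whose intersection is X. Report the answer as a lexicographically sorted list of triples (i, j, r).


Computing R[i][j] = min implied NW-rank bound (n=9, 22 conditions):

  row 1: 0  0  0  0  0  0  1  1  1
  row 2: 0  0  0  0  0  0  1  2  2
  row 3: 0  1  1  1  1  1  2  3  3
  row 4: 0  1  1  1  2  2  3  4  4
  row 5: 0  1  1  1  2  3  4  5  5
  row 6: 0  1  2  2  3  4  5  6  6
  row 7: 0  1  2  3  4  5  6  7  7
  row 8: 1  2  3  4  5  6  7  8  8
  row 9: 1  2  3  4  5  6  7  8  9

the unique w with this rank table is (7, 8, 2, 5, 6, 3, 4, 1, 9).

Fulton essential set (3 of the 21 Rothe cells):

[(2, 6, 0), (5, 4, 1), (7, 1, 0)]


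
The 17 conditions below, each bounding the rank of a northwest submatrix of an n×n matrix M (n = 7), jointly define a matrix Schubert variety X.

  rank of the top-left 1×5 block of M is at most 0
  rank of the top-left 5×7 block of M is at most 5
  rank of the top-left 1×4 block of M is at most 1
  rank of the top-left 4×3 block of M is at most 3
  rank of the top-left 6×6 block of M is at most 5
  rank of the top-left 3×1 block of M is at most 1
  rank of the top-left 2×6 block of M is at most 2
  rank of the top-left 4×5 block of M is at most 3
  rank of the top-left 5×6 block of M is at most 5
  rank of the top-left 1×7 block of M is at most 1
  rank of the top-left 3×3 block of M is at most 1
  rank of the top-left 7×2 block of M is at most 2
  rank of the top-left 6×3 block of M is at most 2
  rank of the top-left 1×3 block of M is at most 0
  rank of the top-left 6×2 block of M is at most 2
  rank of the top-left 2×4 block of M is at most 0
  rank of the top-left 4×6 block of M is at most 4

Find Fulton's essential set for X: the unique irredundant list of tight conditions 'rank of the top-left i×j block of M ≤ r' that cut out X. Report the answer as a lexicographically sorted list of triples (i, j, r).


The tightest implied rank at each (i,j), from the 17 conditions:

  row 1: 0 | 0 | 0 | 0 | 0 | 1 | 1
  row 2: 0 | 0 | 0 | 0 | 1 | 2 | 2
  row 3: 1 | 1 | 1 | 1 | 2 | 3 | 3
  row 4: 1 | 2 | 2 | 2 | 3 | 4 | 4
  row 5: 1 | 2 | 2 | 3 | 4 | 5 | 5
  row 6: 1 | 2 | 2 | 3 | 4 | 5 | 6
  row 7: 1 | 2 | 3 | 4 | 5 | 6 | 7

reading off 1-entries of Δ²R: w = (6, 5, 1, 2, 4, 7, 3).

|D(w)|=11, |Ess(w)|=3:

[(1, 5, 0), (2, 4, 0), (6, 3, 2)]


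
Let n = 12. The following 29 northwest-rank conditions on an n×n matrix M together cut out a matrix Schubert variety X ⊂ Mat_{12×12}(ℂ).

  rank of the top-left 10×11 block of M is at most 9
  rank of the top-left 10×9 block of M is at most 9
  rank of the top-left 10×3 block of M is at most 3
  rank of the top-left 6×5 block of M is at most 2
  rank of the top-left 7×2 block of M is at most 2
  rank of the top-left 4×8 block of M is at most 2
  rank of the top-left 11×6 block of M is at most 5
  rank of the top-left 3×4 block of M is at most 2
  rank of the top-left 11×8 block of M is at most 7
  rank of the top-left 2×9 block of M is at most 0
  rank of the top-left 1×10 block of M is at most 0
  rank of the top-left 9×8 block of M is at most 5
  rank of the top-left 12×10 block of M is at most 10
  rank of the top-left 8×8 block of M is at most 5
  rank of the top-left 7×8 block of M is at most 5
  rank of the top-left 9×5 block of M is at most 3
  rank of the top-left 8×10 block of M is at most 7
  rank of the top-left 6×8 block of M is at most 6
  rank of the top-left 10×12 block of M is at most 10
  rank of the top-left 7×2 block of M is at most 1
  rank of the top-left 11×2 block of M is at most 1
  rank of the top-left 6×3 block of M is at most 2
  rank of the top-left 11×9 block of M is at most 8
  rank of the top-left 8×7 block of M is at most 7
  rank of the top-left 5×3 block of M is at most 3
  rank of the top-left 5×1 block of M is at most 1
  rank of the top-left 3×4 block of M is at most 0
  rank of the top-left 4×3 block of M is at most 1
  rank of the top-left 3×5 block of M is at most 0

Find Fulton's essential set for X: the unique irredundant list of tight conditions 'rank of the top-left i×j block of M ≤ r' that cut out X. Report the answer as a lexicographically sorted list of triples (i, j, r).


Computing R[i][j] = min implied NW-rank bound (n=12, 29 conditions):

  0, 0, 0, 0, 0, 0, 0, 0, 0, 0, 1, 1
  0, 0, 0, 0, 0, 0, 0, 0, 0, 1, 2, 2
  0, 0, 0, 0, 0, 1, 1, 1, 1, 2, 3, 3
  1, 1, 1, 1, 1, 2, 2, 2, 2, 3, 4, 4
  1, 1, 2, 2, 2, 3, 3, 3, 3, 4, 5, 5
  1, 1, 2, 2, 2, 3, 4, 4, 4, 5, 6, 6
  1, 1, 2, 3, 3, 4, 5, 5, 5, 6, 7, 7
  1, 1, 2, 3, 3, 4, 5, 5, 6, 7, 8, 8
  1, 1, 2, 3, 3, 4, 5, 5, 6, 7, 8, 9
  1, 1, 2, 3, 4, 5, 6, 6, 7, 8, 9, 10
  1, 1, 2, 3, 4, 5, 6, 7, 8, 9, 10, 11
  1, 2, 3, 4, 5, 6, 7, 8, 9, 10, 11, 12

second differences of R give the permutation w = (11, 10, 6, 1, 3, 7, 4, 9, 12, 5, 8, 2).

Fulton essential set (7 of the 37 Rothe cells):

[(1, 10, 0), (2, 9, 0), (3, 5, 0), (6, 5, 2), (9, 5, 3), (9, 8, 5), (11, 2, 1)]


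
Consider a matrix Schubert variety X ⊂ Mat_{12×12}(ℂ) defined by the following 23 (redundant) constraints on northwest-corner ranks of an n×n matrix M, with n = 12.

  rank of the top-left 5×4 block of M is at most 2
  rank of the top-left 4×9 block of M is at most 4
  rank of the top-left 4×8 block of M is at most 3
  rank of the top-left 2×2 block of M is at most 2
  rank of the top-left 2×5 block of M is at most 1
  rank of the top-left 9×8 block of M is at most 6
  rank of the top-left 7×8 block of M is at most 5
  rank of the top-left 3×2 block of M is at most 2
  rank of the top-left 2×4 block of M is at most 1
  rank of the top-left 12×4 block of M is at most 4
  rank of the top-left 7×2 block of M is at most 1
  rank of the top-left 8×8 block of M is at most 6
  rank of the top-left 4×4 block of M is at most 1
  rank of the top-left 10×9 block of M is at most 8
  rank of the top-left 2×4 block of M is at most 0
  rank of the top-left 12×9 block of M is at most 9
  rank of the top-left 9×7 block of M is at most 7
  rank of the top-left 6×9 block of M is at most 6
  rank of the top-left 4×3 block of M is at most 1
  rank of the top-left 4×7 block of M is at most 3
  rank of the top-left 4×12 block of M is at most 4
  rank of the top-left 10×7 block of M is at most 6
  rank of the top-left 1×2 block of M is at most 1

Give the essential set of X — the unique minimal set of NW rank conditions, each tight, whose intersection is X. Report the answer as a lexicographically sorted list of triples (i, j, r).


Recovering R(i,j) via the rank-extension bound from the 23 conditions:

  0  0  0  0  1  1  1  1  1  1  1  1
  0  0  0  0  1  2  2  2  2  2  2  2
  1  1  1  1  2  3  3  3  3  3  3  3
  1  1  1  1  2  3  3  3  4  4  4  4
  1  1  2  2  3  4  4  4  5  5  5  5
  1  1  2  3  4  5  5  5  6  6  6  6
  1  1  2  3  4  5  5  5  6  7  7  7
  1  2  3  4  5  6  6  6  7  8  8  8
  1  2  3  4  5  6  6  6  7  8  9  9
  1  2  3  4  5  6  6  7  8  9  10  10
  1  2  3  4  5  6  7  8  9  10  11  11
  1  2  3  4  5  6  7  8  9  10  11  12

giving w = (5, 6, 1, 9, 3, 4, 10, 2, 11, 8, 7, 12) via Δ²R.

ℓ(w)=21; the 7 essential cells (i,j,r):

[(2, 4, 0), (4, 4, 1), (4, 8, 3), (7, 2, 1), (7, 8, 5), (9, 8, 6), (10, 7, 6)]


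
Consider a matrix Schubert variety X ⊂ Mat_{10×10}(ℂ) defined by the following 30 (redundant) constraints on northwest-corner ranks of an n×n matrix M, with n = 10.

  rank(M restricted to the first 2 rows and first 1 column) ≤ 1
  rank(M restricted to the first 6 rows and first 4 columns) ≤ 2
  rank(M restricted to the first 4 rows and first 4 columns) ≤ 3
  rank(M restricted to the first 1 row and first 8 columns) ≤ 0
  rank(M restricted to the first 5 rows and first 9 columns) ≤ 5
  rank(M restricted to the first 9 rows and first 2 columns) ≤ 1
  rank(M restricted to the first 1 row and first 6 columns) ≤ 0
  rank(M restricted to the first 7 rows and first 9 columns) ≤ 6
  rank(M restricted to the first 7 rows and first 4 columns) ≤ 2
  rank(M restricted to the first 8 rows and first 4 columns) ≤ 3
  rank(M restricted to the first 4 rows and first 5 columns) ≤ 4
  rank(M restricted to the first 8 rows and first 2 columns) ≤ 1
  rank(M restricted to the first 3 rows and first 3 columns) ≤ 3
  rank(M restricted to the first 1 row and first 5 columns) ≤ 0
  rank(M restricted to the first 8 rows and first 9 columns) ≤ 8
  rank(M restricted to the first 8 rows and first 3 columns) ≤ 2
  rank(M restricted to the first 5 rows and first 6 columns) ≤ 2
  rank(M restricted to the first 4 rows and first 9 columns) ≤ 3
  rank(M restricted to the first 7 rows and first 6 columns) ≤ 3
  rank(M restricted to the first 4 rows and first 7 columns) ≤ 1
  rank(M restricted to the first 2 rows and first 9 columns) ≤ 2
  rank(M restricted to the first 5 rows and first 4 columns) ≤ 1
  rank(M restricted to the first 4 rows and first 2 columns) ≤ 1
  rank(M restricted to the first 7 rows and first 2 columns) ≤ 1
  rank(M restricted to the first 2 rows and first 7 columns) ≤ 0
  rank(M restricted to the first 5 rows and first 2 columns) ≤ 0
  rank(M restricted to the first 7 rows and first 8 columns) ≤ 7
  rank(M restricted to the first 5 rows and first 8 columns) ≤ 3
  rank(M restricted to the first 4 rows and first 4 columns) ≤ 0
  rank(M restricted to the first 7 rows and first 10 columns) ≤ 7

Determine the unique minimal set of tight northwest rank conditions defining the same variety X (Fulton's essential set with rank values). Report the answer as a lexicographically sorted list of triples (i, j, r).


Propagating the 30 rank bounds to every northwest block:

  0 0 0 0 0 0 0 0 1 1
  0 0 0 0 0 0 0 1 2 2
  0 0 0 0 1 1 1 2 3 3
  0 0 0 0 1 1 1 2 3 4
  0 0 1 1 2 2 2 3 4 5
  1 1 2 2 3 3 3 4 5 6
  1 1 2 2 3 3 4 5 6 7
  1 1 2 3 4 4 5 6 7 8
  1 1 2 3 4 5 6 7 8 9
  1 2 3 4 5 6 7 8 9 10

reading off 1-entries of Δ²R: w = (9, 8, 5, 10, 3, 1, 7, 4, 6, 2).

ℓ(w)=32; the 8 essential cells (i,j,r):

[(1, 8, 0), (2, 7, 0), (4, 4, 0), (4, 7, 1), (5, 2, 0), (7, 4, 2), (7, 6, 3), (9, 2, 1)]


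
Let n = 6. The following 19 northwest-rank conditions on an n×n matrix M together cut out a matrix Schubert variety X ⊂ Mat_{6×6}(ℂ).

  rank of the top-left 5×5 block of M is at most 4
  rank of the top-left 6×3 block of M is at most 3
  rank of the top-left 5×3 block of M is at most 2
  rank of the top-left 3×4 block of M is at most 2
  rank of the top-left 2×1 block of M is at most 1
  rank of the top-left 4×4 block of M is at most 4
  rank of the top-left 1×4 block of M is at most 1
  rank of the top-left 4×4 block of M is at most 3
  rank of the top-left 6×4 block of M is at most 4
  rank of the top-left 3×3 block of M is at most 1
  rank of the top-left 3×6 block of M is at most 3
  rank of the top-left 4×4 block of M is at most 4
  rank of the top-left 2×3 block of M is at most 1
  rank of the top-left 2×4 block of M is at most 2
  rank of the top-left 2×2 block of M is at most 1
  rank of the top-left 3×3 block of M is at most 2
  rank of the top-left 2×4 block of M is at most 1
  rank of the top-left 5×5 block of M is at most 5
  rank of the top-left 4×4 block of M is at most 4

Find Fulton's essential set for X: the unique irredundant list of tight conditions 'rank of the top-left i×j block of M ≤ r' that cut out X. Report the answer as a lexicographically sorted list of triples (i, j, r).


The tightest implied rank at each (i,j), from the 19 conditions:

  row 1: 1, 1, 1, 1, 1, 1
  row 2: 1, 1, 1, 1, 2, 2
  row 3: 1, 1, 1, 2, 3, 3
  row 4: 1, 2, 2, 3, 4, 4
  row 5: 1, 2, 2, 3, 4, 5
  row 6: 1, 2, 3, 4, 5, 6

the unique w with this rank table is (1, 5, 4, 2, 6, 3).

3 SE-corners of the 6-cell Rothe diagram give Ess(w):

[(2, 4, 1), (3, 3, 1), (5, 3, 2)]


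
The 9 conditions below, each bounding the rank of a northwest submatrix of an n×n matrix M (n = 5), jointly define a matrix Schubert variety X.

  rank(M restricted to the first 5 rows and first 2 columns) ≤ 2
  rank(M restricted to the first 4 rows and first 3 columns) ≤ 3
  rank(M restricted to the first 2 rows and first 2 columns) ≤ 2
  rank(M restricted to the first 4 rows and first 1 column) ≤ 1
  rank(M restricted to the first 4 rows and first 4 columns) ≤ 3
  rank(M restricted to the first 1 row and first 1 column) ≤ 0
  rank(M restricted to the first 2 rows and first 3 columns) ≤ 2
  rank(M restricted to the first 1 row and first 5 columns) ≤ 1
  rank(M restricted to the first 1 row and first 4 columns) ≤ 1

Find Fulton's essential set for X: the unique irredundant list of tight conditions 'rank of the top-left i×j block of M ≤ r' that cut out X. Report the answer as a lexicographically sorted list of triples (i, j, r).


Rank table r_w(5×5) implied by the 9 constraints:

  i=1: 0, 1, 1, 1, 1
  i=2: 1, 2, 2, 2, 2
  i=3: 1, 2, 3, 3, 3
  i=4: 1, 2, 3, 3, 4
  i=5: 1, 2, 3, 4, 5

so w = (2, 1, 3, 5, 4).

D(w) has 2 cells with 2 SE-corners; essential set:

[(1, 1, 0), (4, 4, 3)]


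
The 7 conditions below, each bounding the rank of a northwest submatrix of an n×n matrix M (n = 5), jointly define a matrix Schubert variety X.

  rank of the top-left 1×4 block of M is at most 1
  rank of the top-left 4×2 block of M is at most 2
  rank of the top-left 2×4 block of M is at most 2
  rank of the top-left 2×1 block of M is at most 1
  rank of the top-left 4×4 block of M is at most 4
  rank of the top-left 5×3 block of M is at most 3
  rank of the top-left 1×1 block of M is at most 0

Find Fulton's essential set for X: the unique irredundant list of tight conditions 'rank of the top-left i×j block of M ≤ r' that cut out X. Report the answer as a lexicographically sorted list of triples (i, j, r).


The tightest implied rank at each (i,j), from the 7 conditions:

  i=1: 0 1 1 1 1
  i=2: 1 2 2 2 2
  i=3: 1 2 3 3 3
  i=4: 1 2 3 4 4
  i=5: 1 2 3 4 5

giving w = (2, 1, 3, 4, 5) via Δ²R.

1 SE-corner of the 1-cell Rothe diagram gives Ess(w):

[(1, 1, 0)]


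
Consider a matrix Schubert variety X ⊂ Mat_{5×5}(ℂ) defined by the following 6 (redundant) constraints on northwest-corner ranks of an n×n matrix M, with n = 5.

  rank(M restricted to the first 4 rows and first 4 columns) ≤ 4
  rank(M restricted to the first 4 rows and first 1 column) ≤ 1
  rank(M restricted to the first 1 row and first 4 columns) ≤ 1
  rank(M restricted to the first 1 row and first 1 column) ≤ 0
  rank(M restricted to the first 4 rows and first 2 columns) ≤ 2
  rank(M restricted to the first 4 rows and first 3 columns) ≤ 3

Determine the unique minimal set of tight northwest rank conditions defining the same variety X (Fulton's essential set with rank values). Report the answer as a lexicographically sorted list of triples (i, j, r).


Recovering R(i,j) via the rank-extension bound from the 6 conditions:

  R[1]: 0 | 1 | 1 | 1 | 1
  R[2]: 1 | 2 | 2 | 2 | 2
  R[3]: 1 | 2 | 3 | 3 | 3
  R[4]: 1 | 2 | 3 | 4 | 4
  R[5]: 1 | 2 | 3 | 4 | 5

hence w(1..5) = (2, 1, 3, 4, 5).

Fulton essential set (the sole Rothe cell):

[(1, 1, 0)]


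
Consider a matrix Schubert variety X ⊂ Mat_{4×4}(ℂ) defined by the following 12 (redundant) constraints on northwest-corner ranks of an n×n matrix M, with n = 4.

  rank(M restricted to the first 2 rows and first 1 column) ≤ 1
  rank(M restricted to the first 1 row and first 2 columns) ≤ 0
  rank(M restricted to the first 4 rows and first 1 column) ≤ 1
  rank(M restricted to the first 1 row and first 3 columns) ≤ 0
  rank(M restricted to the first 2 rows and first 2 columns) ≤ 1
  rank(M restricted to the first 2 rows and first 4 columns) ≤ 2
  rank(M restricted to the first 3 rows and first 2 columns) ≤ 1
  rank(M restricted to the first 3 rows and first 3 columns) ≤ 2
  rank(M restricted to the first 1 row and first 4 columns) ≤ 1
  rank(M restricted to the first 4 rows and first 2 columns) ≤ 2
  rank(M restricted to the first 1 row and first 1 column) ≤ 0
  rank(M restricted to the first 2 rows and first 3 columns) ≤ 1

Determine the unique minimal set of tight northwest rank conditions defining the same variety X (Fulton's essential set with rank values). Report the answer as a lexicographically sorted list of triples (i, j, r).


The tightest implied rank at each (i,j), from the 12 conditions:

  row 1: 0 | 0 | 0 | 1
  row 2: 1 | 1 | 1 | 2
  row 3: 1 | 1 | 2 | 3
  row 4: 1 | 2 | 3 | 4

second differences of R give the permutation w = (4, 1, 3, 2).

D(w) has 4 cells with 2 SE-corners; essential set:

[(1, 3, 0), (3, 2, 1)]
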